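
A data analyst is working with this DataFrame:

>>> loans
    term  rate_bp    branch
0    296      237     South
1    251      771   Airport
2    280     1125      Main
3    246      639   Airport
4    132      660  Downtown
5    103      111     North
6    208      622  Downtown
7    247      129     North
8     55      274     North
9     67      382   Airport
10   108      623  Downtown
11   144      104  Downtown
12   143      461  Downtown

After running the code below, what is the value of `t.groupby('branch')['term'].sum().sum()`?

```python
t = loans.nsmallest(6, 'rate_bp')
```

take 6 rows with smallest rate_bp:
    term  rate_bp    branch
11   144      104  Downtown
5    103      111     North
7    247      129     North
0    296      237     South
8     55      274     North
9     67      382   Airport
group by branch, sum of term:
branch
Airport      67
Downtown    144
North       405
South       296
Name: term, dtype: int64

912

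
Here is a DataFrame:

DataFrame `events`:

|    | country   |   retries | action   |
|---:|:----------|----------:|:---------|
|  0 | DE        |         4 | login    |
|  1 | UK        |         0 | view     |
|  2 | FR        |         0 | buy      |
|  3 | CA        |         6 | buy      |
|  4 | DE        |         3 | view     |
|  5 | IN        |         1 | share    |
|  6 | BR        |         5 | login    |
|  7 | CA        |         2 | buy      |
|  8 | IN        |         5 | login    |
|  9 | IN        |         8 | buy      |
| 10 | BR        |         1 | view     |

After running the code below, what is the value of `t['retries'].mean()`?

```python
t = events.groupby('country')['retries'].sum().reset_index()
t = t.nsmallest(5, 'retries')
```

group by country, sum of retries:
country
BR     6
CA     8
DE     7
FR     0
IN    14
UK     0
Name: retries, dtype: int64
reset_index():
  country  retries
0      BR        6
1      CA        8
2      DE        7
3      FR        0
4      IN       14
5      UK        0
take 5 rows with smallest retries:
  country  retries
3      FR        0
5      UK        0
0      BR        6
2      DE        7
1      CA        8
So mean() = 4.2.

4.2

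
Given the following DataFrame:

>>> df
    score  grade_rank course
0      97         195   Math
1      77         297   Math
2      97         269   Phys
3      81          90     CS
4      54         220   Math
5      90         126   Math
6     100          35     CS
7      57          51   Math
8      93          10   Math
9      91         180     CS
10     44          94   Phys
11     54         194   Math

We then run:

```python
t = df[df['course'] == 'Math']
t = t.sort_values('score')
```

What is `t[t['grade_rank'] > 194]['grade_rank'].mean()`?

filter rows where course == 'Math':
    score  grade_rank course
0      97         195   Math
1      77         297   Math
4      54         220   Math
5      90         126   Math
7      57          51   Math
8      93          10   Math
11     54         194   Math
sort by score:
    score  grade_rank course
4      54         220   Math
11     54         194   Math
7      57          51   Math
1      77         297   Math
5      90         126   Math
8      93          10   Math
0      97         195   Math
filter rows where grade_rank > 194:
   score  grade_rank course
4     54         220   Math
1     77         297   Math
0     97         195   Math

237.333333333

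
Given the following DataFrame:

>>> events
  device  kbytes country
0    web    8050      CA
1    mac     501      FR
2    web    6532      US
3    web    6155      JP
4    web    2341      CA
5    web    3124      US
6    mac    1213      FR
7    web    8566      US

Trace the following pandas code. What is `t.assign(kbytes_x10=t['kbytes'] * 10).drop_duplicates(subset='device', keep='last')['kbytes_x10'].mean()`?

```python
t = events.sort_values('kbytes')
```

sort by kbytes:
  device  kbytes country
1    mac     501      FR
6    mac    1213      FR
4    web    2341      CA
5    web    3124      US
3    web    6155      JP
2    web    6532      US
0    web    8050      CA
7    web    8566      US
add column kbytes_x10 = t['kbytes'] * 10:
  device  kbytes country  kbytes_x10
1    mac     501      FR        5010
6    mac    1213      FR       12130
4    web    2341      CA       23410
5    web    3124      US       31240
3    web    6155      JP       61550
2    web    6532      US       65320
0    web    8050      CA       80500
7    web    8566      US       85660
drop duplicate device (keep=last):
  device  kbytes country  kbytes_x10
6    mac    1213      FR       12130
7    web    8566      US       85660
So mean() = 48895.0.

48895.0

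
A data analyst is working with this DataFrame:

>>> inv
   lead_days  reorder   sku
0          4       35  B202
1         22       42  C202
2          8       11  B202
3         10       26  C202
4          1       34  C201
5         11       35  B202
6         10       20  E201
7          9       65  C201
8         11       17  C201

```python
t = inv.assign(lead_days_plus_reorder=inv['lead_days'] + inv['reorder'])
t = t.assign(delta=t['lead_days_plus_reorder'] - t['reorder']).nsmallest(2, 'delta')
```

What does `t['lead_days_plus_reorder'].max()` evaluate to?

add column lead_days_plus_reorder = inv['lead_days'] + inv['reorder']:
   lead_days  reorder   sku  lead_days_plus_reorder
0          4       35  B202                      39
1         22       42  C202                      64
2          8       11  B202                      19
3         10       26  C202                      36
4          1       34  C201                      35
5         11       35  B202                      46
6         10       20  E201                      30
7          9       65  C201                      74
8         11       17  C201                      28
add column delta = t['lead_days_plus_reorder'] - t['reorder']:
   lead_days  reorder   sku  lead_days_plus_reorder  delta
0          4       35  B202                      39      4
1         22       42  C202                      64     22
2          8       11  B202                      19      8
3         10       26  C202                      36     10
4          1       34  C201                      35      1
5         11       35  B202                      46     11
6         10       20  E201                      30     10
7          9       65  C201                      74      9
8         11       17  C201                      28     11
take 2 rows with smallest delta:
   lead_days  reorder   sku  lead_days_plus_reorder  delta
4          1       34  C201                      35      1
0          4       35  B202                      39      4

39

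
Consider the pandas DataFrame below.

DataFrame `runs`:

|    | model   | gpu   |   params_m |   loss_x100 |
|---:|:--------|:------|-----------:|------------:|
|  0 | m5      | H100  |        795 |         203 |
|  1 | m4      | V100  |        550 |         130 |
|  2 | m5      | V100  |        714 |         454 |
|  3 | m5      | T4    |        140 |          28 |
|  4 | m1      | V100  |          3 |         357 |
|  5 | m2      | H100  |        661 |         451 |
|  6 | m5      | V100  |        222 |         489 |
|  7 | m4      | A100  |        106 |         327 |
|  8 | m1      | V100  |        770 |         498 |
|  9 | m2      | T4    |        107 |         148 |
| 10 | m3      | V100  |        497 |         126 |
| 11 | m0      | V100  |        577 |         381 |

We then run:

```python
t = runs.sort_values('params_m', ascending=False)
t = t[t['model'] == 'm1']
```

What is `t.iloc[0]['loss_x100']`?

sort by params_m descending:
   model   gpu  params_m  loss_x100
0     m5  H100       795        203
8     m1  V100       770        498
2     m5  V100       714        454
5     m2  H100       661        451
11    m0  V100       577        381
1     m4  V100       550        130
10    m3  V100       497        126
6     m5  V100       222        489
3     m5    T4       140         28
9     m2    T4       107        148
7     m4  A100       106        327
4     m1  V100         3        357
filter rows where model == 'm1':
  model   gpu  params_m  loss_x100
8    m1  V100       770        498
4    m1  V100         3        357
Reading off the value at position 0, column 'loss_x100', we get 498.

498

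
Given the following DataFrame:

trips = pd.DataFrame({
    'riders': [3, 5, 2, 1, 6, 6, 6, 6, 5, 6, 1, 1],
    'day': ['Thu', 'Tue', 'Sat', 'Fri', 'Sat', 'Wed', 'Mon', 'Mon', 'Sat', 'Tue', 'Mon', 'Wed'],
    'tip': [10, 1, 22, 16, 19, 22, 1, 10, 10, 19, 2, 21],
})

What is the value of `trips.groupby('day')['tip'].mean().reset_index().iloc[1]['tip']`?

group by day, mean of tip:
day
Fri    16.000000
Mon     4.333333
Sat    17.000000
Thu    10.000000
Tue    10.000000
Wed    21.500000
Name: tip, dtype: float64
reset_index():
   day        tip
0  Fri  16.000000
1  Mon   4.333333
2  Sat  17.000000
3  Thu  10.000000
4  Tue  10.000000
5  Wed  21.500000
Finally, value at position 1, column 'tip' = 4.33333333333.

4.33333333333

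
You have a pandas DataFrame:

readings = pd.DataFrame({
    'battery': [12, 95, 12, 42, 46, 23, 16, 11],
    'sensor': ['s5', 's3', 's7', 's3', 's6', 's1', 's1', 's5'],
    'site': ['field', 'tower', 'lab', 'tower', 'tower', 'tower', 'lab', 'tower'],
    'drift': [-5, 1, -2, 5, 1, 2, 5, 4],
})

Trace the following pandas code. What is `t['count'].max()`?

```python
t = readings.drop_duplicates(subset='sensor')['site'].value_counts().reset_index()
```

3

drop duplicate sensor (keep=first):
   battery sensor   site  drift
0       12     s5  field     -5
1       95     s3  tower      1
2       12     s7    lab     -2
4       46     s6  tower      1
5       23     s1  tower      2
value_counts of site:
site
tower    3
field    1
lab      1
Name: count, dtype: int64
reset_index():
    site  count
0  tower      3
1  field      1
2    lab      1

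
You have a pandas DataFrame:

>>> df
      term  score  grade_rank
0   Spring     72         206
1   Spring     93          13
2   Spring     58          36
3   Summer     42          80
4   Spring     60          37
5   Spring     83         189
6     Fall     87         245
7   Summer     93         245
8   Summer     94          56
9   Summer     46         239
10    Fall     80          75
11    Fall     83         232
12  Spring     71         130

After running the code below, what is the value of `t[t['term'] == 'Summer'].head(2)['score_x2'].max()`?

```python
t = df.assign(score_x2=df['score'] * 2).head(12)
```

186

add column score_x2 = df['score'] * 2:
      term  score  grade_rank  score_x2
0   Spring     72         206       144
1   Spring     93          13       186
2   Spring     58          36       116
3   Summer     42          80        84
4   Spring     60          37       120
5   Spring     83         189       166
6     Fall     87         245       174
7   Summer     93         245       186
8   Summer     94          56       188
9   Summer     46         239        92
10    Fall     80          75       160
11    Fall     83         232       166
12  Spring     71         130       142
take first 12 rows:
      term  score  grade_rank  score_x2
0   Spring     72         206       144
1   Spring     93          13       186
2   Spring     58          36       116
3   Summer     42          80        84
4   Spring     60          37       120
5   Spring     83         189       166
6     Fall     87         245       174
7   Summer     93         245       186
8   Summer     94          56       188
9   Summer     46         239        92
10    Fall     80          75       160
11    Fall     83         232       166
filter rows where term == 'Summer':
     term  score  grade_rank  score_x2
3  Summer     42          80        84
7  Summer     93         245       186
8  Summer     94          56       188
9  Summer     46         239        92
take first 2 rows:
     term  score  grade_rank  score_x2
3  Summer     42          80        84
7  Summer     93         245       186
Hence 186.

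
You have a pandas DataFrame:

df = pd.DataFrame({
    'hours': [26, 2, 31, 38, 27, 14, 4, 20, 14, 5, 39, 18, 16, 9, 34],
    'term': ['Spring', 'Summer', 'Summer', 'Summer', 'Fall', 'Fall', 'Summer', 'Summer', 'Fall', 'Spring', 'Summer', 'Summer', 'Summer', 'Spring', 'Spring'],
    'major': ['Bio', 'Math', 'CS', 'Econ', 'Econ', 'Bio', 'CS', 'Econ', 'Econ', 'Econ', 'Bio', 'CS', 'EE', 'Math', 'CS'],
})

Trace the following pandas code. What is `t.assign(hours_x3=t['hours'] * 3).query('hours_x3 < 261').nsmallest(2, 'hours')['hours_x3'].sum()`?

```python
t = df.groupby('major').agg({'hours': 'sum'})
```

81

group by major, sum of hours:
       hours
major       
Bio       79
CS        87
EE        16
Econ     104
Math      11
add column hours_x3 = t['hours'] * 3:
       hours  hours_x3
major                 
Bio       79       237
CS        87       261
EE        16        48
Econ     104       312
Math      11        33
filter rows where hours_x3 < 261:
       hours  hours_x3
major                 
Bio       79       237
EE        16        48
Math      11        33
take 2 rows with smallest hours:
       hours  hours_x3
major                 
Math      11        33
EE        16        48
sum of column 'hours_x3' → 81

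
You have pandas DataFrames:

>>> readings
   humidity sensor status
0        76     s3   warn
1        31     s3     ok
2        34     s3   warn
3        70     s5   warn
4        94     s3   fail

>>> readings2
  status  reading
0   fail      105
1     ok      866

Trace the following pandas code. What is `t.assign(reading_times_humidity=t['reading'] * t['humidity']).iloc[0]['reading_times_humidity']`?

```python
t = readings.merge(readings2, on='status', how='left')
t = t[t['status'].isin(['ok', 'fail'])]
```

26846.0

merge on 'status' (how='left') → 5 rows:
   humidity sensor status  reading
0        76     s3   warn      NaN
1        31     s3     ok    866.0
2        34     s3   warn      NaN
3        70     s5   warn      NaN
4        94     s3   fail    105.0
filter rows where status in ['ok', 'fail']:
   humidity sensor status  reading
1        31     s3     ok    866.0
4        94     s3   fail    105.0
add column reading_times_humidity = t['reading'] * t['humidity']:
   humidity sensor status  reading  reading_times_humidity
1        31     s3     ok    866.0                 26846.0
4        94     s3   fail    105.0                  9870.0
value at position 0, column 'reading_times_humidity' → 26846.0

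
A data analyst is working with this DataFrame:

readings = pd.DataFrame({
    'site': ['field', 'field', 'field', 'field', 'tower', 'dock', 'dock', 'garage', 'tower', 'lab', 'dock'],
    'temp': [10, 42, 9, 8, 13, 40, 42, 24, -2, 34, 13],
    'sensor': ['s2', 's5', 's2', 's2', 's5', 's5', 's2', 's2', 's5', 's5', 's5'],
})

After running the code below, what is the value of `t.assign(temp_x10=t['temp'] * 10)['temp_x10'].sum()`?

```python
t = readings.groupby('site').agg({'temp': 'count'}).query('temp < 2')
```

20

group by site, count of temp:
        temp
site        
dock       3
field      4
garage     1
lab        1
tower      2
filter rows where temp < 2:
        temp
site        
garage     1
lab        1
add column temp_x10 = t['temp'] * 10:
        temp  temp_x10
site                  
garage     1        10
lab        1        10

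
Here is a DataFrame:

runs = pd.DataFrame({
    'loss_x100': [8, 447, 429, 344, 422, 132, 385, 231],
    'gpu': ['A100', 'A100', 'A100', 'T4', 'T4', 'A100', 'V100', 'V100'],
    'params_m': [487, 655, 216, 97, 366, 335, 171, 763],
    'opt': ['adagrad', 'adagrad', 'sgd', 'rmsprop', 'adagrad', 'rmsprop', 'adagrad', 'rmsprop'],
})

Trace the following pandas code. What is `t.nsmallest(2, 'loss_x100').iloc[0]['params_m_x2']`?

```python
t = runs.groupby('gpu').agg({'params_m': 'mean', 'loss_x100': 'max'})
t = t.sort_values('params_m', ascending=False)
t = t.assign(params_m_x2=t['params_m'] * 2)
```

group by gpu: mean(params_m), max(loss_x100):
      params_m  loss_x100
gpu                      
A100    423.25        447
T4      231.50        422
V100    467.00        385
sort by params_m descending:
      params_m  loss_x100
gpu                      
V100    467.00        385
A100    423.25        447
T4      231.50        422
add column params_m_x2 = t['params_m'] * 2:
      params_m  loss_x100  params_m_x2
gpu                                   
V100    467.00        385        934.0
A100    423.25        447        846.5
T4      231.50        422        463.0
take 2 rows with smallest loss_x100:
      params_m  loss_x100  params_m_x2
gpu                                   
V100     467.0        385        934.0
T4       231.5        422        463.0
So iloc[0]['params_m_x2'] = 934.0.

934.0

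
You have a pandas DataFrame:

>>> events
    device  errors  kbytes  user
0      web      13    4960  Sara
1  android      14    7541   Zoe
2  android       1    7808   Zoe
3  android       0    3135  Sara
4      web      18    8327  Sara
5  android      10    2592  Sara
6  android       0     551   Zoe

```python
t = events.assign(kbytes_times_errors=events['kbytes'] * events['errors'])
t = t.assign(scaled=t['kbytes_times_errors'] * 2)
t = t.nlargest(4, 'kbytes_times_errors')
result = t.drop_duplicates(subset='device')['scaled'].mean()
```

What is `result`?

add column kbytes_times_errors = events['kbytes'] * events['errors']:
    device  errors  kbytes  user  kbytes_times_errors
0      web      13    4960  Sara                64480
1  android      14    7541   Zoe               105574
2  android       1    7808   Zoe                 7808
3  android       0    3135  Sara                    0
4      web      18    8327  Sara               149886
5  android      10    2592  Sara                25920
6  android       0     551   Zoe                    0
add column scaled = t['kbytes_times_errors'] * 2:
    device  errors  kbytes  user  kbytes_times_errors  scaled
0      web      13    4960  Sara                64480  128960
1  android      14    7541   Zoe               105574  211148
2  android       1    7808   Zoe                 7808   15616
3  android       0    3135  Sara                    0       0
4      web      18    8327  Sara               149886  299772
5  android      10    2592  Sara                25920   51840
6  android       0     551   Zoe                    0       0
take 4 rows with largest kbytes_times_errors:
    device  errors  kbytes  user  kbytes_times_errors  scaled
4      web      18    8327  Sara               149886  299772
1  android      14    7541   Zoe               105574  211148
0      web      13    4960  Sara                64480  128960
5  android      10    2592  Sara                25920   51840
drop duplicate device (keep=first):
    device  errors  kbytes  user  kbytes_times_errors  scaled
4      web      18    8327  Sara               149886  299772
1  android      14    7541   Zoe               105574  211148
mean of column 'scaled' → 255460.0

255460.0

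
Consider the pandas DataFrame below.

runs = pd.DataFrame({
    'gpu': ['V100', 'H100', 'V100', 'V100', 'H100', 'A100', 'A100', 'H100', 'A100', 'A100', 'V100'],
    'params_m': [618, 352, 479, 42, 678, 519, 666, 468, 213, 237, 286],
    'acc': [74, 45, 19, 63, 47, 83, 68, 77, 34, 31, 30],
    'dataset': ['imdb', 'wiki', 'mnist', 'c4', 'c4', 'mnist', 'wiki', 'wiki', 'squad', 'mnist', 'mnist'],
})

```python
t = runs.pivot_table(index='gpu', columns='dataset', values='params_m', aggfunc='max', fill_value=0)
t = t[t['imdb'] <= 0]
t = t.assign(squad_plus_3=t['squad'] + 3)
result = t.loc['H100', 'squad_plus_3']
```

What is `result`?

3

pivot: rows=gpu, cols=dataset, max(params_m):
dataset   c4  imdb  mnist  squad  wiki
gpu                                   
A100       0     0    519    213   666
H100     678     0      0      0   468
V100      42   618    479      0     0
filter rows where imdb <= 0:
dataset   c4  imdb  mnist  squad  wiki
gpu                                   
A100       0     0    519    213   666
H100     678     0      0      0   468
add column squad_plus_3 = t['squad'] + 3:
dataset   c4  imdb  mnist  squad  wiki  squad_plus_3
gpu                                                 
A100       0     0    519    213   666           216
H100     678     0      0      0   468             3
value at row 'H100', column 'squad_plus_3' → 3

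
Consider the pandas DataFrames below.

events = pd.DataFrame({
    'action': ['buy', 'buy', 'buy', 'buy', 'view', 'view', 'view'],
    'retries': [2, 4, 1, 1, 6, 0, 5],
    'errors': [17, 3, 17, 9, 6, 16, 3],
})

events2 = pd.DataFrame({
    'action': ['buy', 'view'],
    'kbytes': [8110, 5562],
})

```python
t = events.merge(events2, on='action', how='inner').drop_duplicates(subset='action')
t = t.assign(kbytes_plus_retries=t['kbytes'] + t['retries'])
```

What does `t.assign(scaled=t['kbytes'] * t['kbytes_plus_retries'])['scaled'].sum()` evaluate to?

96757536

merge on 'action' (how='inner') → 7 rows:
  action  retries  errors  kbytes
0    buy        2      17    8110
1    buy        4       3    8110
2    buy        1      17    8110
3    buy        1       9    8110
4   view        6       6    5562
5   view        0      16    5562
6   view        5       3    5562
drop duplicate action (keep=first):
  action  retries  errors  kbytes
0    buy        2      17    8110
4   view        6       6    5562
add column kbytes_plus_retries = t['kbytes'] + t['retries']:
  action  retries  errors  kbytes  kbytes_plus_retries
0    buy        2      17    8110                 8112
4   view        6       6    5562                 5568
add column scaled = t['kbytes'] * t['kbytes_plus_retries']:
  action  retries  errors  kbytes  kbytes_plus_retries    scaled
0    buy        2      17    8110                 8112  65788320
4   view        6       6    5562                 5568  30969216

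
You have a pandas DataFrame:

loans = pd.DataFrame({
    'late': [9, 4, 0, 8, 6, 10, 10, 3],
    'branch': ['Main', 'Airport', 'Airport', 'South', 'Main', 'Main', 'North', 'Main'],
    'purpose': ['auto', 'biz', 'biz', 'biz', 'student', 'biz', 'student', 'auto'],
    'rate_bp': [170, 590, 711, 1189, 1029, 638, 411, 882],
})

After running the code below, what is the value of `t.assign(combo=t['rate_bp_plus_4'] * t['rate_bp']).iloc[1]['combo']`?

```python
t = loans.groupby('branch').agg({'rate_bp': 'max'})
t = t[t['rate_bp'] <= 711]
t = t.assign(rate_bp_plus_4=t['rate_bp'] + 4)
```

group by branch, max of rate_bp:
         rate_bp
branch          
Airport      711
Main        1029
North        411
South       1189
filter rows where rate_bp <= 711:
         rate_bp
branch          
Airport      711
North        411
add column rate_bp_plus_4 = t['rate_bp'] + 4:
         rate_bp  rate_bp_plus_4
branch                          
Airport      711             715
North        411             415
add column combo = t['rate_bp_plus_4'] * t['rate_bp']:
         rate_bp  rate_bp_plus_4   combo
branch                                  
Airport      711             715  508365
North        411             415  170565

170565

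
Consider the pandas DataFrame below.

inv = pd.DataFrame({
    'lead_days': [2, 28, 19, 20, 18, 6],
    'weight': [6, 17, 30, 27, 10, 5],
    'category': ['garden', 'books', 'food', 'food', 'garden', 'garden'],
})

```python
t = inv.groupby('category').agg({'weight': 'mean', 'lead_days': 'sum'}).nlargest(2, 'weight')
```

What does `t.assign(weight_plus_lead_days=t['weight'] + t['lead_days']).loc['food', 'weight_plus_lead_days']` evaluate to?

67.5

group by category: mean(weight), sum(lead_days):
          weight  lead_days
category                   
books       17.0         28
food        28.5         39
garden       7.0         26
take 2 rows with largest weight:
          weight  lead_days
category                   
food        28.5         39
books       17.0         28
add column weight_plus_lead_days = t['weight'] + t['lead_days']:
          weight  lead_days  weight_plus_lead_days
category                                          
food        28.5         39                   67.5
books       17.0         28                   45.0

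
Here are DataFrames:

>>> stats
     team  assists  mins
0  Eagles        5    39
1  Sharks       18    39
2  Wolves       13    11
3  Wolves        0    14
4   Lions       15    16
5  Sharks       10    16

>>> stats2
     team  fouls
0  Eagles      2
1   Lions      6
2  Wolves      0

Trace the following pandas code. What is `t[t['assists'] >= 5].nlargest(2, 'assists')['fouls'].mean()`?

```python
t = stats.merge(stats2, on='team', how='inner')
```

3.0

merge on 'team' (how='inner') → 4 rows:
     team  assists  mins  fouls
0  Eagles        5    39      2
1  Wolves       13    11      0
2  Wolves        0    14      0
3   Lions       15    16      6
filter rows where assists >= 5:
     team  assists  mins  fouls
0  Eagles        5    39      2
1  Wolves       13    11      0
3   Lions       15    16      6
take 2 rows with largest assists:
     team  assists  mins  fouls
3   Lions       15    16      6
1  Wolves       13    11      0
The mean of column 'fouls' is 3.0.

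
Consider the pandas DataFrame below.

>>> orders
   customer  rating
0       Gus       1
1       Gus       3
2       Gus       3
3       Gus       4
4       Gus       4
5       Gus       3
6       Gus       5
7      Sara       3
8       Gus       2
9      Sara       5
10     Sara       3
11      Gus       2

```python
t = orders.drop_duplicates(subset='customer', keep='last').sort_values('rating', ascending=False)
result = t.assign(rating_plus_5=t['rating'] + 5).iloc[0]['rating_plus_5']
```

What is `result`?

8

drop duplicate customer (keep=last):
   customer  rating
10     Sara       3
11      Gus       2
sort by rating descending:
   customer  rating
10     Sara       3
11      Gus       2
add column rating_plus_5 = t['rating'] + 5:
   customer  rating  rating_plus_5
10     Sara       3              8
11      Gus       2              7
value at position 0, column 'rating_plus_5' → 8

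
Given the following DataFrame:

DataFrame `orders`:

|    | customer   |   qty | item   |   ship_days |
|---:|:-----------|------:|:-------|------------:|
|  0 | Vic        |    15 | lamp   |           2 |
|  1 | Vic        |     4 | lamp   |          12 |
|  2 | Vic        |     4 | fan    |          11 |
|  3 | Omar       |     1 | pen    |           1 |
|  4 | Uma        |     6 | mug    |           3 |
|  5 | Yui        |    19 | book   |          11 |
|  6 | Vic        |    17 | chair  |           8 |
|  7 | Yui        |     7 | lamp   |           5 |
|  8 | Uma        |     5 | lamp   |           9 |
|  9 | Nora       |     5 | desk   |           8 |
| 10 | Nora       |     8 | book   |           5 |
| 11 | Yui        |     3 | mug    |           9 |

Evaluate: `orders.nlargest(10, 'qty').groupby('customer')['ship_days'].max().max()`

take 10 rows with largest qty:
   customer  qty   item  ship_days
5       Yui   19   book         11
6       Vic   17  chair          8
0       Vic   15   lamp          2
10     Nora    8   book          5
7       Yui    7   lamp          5
4       Uma    6    mug          3
8       Uma    5   lamp          9
9      Nora    5   desk          8
1       Vic    4   lamp         12
2       Vic    4    fan         11
group by customer, max of ship_days:
customer
Nora     8
Uma      9
Vic     12
Yui     11
Name: ship_days, dtype: int64
Reading off the max of the resulting series, we get 12.

12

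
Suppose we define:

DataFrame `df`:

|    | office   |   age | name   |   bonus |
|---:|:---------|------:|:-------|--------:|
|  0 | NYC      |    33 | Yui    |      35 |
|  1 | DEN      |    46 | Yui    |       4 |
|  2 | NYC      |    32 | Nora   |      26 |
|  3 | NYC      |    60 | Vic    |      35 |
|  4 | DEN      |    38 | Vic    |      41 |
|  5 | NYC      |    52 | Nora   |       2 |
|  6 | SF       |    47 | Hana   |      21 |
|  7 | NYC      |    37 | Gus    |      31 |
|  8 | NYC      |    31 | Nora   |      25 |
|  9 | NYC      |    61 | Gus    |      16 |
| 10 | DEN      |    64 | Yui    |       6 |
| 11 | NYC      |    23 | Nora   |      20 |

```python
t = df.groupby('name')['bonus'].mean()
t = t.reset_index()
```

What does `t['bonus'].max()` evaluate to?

38.0

group by name, mean of bonus:
name
Gus     23.50
Hana    21.00
Nora    18.25
Vic     38.00
Yui     15.00
Name: bonus, dtype: float64
reset_index():
   name  bonus
0   Gus  23.50
1  Hana  21.00
2  Nora  18.25
3   Vic  38.00
4   Yui  15.00
Finally, max of column 'bonus' = 38.0.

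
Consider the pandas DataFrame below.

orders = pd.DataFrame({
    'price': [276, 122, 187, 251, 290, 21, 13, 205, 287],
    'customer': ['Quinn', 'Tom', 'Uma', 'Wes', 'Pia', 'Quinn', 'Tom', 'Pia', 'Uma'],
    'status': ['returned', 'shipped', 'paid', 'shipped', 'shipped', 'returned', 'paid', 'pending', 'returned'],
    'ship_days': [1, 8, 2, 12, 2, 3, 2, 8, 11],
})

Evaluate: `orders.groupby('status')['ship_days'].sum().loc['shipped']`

22

group by status, sum of ship_days:
status
paid         4
pending      8
returned    15
shipped     22
Name: ship_days, dtype: int64
value at index 'shipped' → 22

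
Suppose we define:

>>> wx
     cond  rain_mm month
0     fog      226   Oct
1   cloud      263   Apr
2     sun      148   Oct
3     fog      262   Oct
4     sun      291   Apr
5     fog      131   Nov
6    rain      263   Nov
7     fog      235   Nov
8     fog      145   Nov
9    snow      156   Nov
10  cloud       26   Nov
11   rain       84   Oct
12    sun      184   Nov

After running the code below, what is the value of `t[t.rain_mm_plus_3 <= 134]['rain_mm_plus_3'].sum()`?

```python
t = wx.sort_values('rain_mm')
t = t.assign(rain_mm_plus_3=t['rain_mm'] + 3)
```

sort by rain_mm:
     cond  rain_mm month
10  cloud       26   Nov
11   rain       84   Oct
5     fog      131   Nov
8     fog      145   Nov
2     sun      148   Oct
9    snow      156   Nov
12    sun      184   Nov
0     fog      226   Oct
7     fog      235   Nov
3     fog      262   Oct
1   cloud      263   Apr
6    rain      263   Nov
4     sun      291   Apr
add column rain_mm_plus_3 = t['rain_mm'] + 3:
     cond  rain_mm month  rain_mm_plus_3
10  cloud       26   Nov              29
11   rain       84   Oct              87
5     fog      131   Nov             134
8     fog      145   Nov             148
2     sun      148   Oct             151
9    snow      156   Nov             159
12    sun      184   Nov             187
0     fog      226   Oct             229
7     fog      235   Nov             238
3     fog      262   Oct             265
1   cloud      263   Apr             266
6    rain      263   Nov             266
4     sun      291   Apr             294
filter rows where rain_mm_plus_3 <= 134:
     cond  rain_mm month  rain_mm_plus_3
10  cloud       26   Nov              29
11   rain       84   Oct              87
5     fog      131   Nov             134

250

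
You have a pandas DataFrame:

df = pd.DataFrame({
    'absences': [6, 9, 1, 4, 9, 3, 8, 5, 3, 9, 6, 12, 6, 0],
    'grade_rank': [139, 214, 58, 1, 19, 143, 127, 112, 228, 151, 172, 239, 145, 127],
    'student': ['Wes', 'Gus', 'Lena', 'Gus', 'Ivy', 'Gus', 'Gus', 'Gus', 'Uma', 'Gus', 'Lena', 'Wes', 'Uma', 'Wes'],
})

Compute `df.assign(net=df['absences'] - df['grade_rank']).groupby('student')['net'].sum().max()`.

-10

add column net = df['absences'] - df['grade_rank']:
    absences  grade_rank student  net
0          6         139     Wes -133
1          9         214     Gus -205
2          1          58    Lena  -57
3          4           1     Gus    3
4          9          19     Ivy  -10
5          3         143     Gus -140
6          8         127     Gus -119
7          5         112     Gus -107
8          3         228     Uma -225
9          9         151     Gus -142
10         6         172    Lena -166
11        12         239     Wes -227
12         6         145     Uma -139
13         0         127     Wes -127
group by student, sum of net:
student
Gus    -710
Ivy     -10
Lena   -223
Uma    -364
Wes    -487
Name: net, dtype: int64
The max of the resulting series is -10.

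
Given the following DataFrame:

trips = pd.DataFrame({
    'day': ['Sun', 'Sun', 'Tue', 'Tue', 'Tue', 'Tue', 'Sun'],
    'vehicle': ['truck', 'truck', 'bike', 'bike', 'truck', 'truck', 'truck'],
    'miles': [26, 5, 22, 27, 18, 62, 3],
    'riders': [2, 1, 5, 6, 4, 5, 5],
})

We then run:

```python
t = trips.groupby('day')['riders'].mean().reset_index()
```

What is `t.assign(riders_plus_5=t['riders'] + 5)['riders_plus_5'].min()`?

group by day, mean of riders:
day
Sun    2.666667
Tue    5.000000
Name: riders, dtype: float64
reset_index():
   day    riders
0  Sun  2.666667
1  Tue  5.000000
add column riders_plus_5 = t['riders'] + 5:
   day    riders  riders_plus_5
0  Sun  2.666667       7.666667
1  Tue  5.000000      10.000000
min of column 'riders_plus_5' → 7.66666666667

7.66666666667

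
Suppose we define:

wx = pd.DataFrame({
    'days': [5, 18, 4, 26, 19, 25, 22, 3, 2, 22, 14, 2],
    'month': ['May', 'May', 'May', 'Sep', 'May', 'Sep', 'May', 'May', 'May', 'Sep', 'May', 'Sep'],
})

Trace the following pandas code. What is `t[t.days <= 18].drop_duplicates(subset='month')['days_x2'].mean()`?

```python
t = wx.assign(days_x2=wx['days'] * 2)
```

7.0

add column days_x2 = wx['days'] * 2:
    days month  days_x2
0      5   May       10
1     18   May       36
2      4   May        8
3     26   Sep       52
4     19   May       38
5     25   Sep       50
6     22   May       44
7      3   May        6
8      2   May        4
9     22   Sep       44
10    14   May       28
11     2   Sep        4
filter rows where days <= 18:
    days month  days_x2
0      5   May       10
1     18   May       36
2      4   May        8
7      3   May        6
8      2   May        4
10    14   May       28
11     2   Sep        4
drop duplicate month (keep=first):
    days month  days_x2
0      5   May       10
11     2   Sep        4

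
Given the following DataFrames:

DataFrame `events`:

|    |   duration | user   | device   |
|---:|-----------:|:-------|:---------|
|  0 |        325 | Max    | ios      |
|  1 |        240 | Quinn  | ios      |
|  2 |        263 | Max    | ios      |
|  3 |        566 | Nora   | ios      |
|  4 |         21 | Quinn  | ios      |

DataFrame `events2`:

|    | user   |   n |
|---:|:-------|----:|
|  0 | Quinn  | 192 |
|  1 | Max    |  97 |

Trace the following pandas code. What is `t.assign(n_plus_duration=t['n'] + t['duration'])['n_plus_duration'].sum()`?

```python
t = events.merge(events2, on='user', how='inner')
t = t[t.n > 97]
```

645

merge on 'user' (how='inner') → 4 rows:
   duration   user device    n
0       325    Max    ios   97
1       240  Quinn    ios  192
2       263    Max    ios   97
3        21  Quinn    ios  192
filter rows where n > 97:
   duration   user device    n
1       240  Quinn    ios  192
3        21  Quinn    ios  192
add column n_plus_duration = t['n'] + t['duration']:
   duration   user device    n  n_plus_duration
1       240  Quinn    ios  192              432
3        21  Quinn    ios  192              213
Hence 645.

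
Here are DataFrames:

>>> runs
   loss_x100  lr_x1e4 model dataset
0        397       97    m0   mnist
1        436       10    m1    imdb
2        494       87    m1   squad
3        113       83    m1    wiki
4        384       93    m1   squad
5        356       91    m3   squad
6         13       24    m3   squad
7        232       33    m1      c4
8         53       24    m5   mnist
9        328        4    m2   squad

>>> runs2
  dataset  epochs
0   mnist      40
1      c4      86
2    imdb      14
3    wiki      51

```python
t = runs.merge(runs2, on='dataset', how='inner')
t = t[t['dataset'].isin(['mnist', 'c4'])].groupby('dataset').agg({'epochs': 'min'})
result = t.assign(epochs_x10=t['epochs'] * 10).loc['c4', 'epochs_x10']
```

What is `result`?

merge on 'dataset' (how='inner') → 5 rows:
   loss_x100  lr_x1e4 model dataset  epochs
0        397       97    m0   mnist      40
1        436       10    m1    imdb      14
2        113       83    m1    wiki      51
3        232       33    m1      c4      86
4         53       24    m5   mnist      40
filter rows where dataset in ['mnist', 'c4']:
   loss_x100  lr_x1e4 model dataset  epochs
0        397       97    m0   mnist      40
3        232       33    m1      c4      86
4         53       24    m5   mnist      40
group by dataset, min of epochs:
         epochs
dataset        
c4           86
mnist        40
add column epochs_x10 = t['epochs'] * 10:
         epochs  epochs_x10
dataset                    
c4           86         860
mnist        40         400
Hence 860.

860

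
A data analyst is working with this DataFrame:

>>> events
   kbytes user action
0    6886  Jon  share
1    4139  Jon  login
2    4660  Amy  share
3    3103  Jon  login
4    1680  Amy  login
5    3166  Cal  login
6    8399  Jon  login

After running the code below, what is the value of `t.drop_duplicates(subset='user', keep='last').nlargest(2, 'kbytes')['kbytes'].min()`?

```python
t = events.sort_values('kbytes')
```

4660

sort by kbytes:
   kbytes user action
4    1680  Amy  login
3    3103  Jon  login
5    3166  Cal  login
1    4139  Jon  login
2    4660  Amy  share
0    6886  Jon  share
6    8399  Jon  login
drop duplicate user (keep=last):
   kbytes user action
5    3166  Cal  login
2    4660  Amy  share
6    8399  Jon  login
take 2 rows with largest kbytes:
   kbytes user action
6    8399  Jon  login
2    4660  Amy  share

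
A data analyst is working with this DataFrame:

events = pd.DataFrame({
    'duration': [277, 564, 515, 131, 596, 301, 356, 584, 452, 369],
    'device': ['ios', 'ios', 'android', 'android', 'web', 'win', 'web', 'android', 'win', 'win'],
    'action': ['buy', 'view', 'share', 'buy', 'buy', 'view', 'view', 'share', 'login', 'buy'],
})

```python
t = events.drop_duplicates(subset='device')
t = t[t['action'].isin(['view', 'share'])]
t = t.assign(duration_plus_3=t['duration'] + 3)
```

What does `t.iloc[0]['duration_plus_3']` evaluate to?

518

drop duplicate device (keep=first):
   duration   device action
0       277      ios    buy
2       515  android  share
4       596      web    buy
5       301      win   view
filter rows where action in ['view', 'share']:
   duration   device action
2       515  android  share
5       301      win   view
add column duration_plus_3 = t['duration'] + 3:
   duration   device action  duration_plus_3
2       515  android  share              518
5       301      win   view              304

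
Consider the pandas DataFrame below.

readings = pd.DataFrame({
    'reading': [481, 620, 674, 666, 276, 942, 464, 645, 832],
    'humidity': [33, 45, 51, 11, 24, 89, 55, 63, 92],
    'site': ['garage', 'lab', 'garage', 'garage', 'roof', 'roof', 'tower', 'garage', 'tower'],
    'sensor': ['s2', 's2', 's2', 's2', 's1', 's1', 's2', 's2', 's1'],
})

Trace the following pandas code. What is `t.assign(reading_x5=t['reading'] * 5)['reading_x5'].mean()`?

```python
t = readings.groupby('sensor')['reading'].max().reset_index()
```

group by sensor, max of reading:
sensor
s1    942
s2    674
Name: reading, dtype: int64
reset_index():
  sensor  reading
0     s1      942
1     s2      674
add column reading_x5 = t['reading'] * 5:
  sensor  reading  reading_x5
0     s1      942        4710
1     s2      674        3370
Finally, mean of column 'reading_x5' = 4040.0.

4040.0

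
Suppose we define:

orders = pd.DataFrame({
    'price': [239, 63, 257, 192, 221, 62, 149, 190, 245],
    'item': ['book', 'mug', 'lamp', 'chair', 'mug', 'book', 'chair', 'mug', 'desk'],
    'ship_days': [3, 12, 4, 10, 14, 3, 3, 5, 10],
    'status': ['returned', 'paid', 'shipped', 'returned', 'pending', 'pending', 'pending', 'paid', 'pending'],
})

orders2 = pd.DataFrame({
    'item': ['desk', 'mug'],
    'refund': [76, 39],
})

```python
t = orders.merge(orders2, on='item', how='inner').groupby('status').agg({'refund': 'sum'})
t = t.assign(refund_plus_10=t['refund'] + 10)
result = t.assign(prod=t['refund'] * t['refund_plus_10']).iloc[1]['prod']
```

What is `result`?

14375

merge on 'item' (how='inner') → 4 rows:
   price  item  ship_days   status  refund
0     63   mug         12     paid      39
1    221   mug         14  pending      39
2    190   mug          5     paid      39
3    245  desk         10  pending      76
group by status, sum of refund:
         refund
status         
paid         78
pending     115
add column refund_plus_10 = t['refund'] + 10:
         refund  refund_plus_10
status                         
paid         78              88
pending     115             125
add column prod = t['refund'] * t['refund_plus_10']:
         refund  refund_plus_10   prod
status                                
paid         78              88   6864
pending     115             125  14375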